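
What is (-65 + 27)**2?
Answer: 1444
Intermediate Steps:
(-65 + 27)**2 = (-38)**2 = 1444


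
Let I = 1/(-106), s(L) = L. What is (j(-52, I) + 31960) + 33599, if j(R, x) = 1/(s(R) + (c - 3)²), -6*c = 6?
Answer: 2360123/36 ≈ 65559.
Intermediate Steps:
c = -1 (c = -⅙*6 = -1)
I = -1/106 ≈ -0.0094340
j(R, x) = 1/(16 + R) (j(R, x) = 1/(R + (-1 - 3)²) = 1/(R + (-4)²) = 1/(R + 16) = 1/(16 + R))
(j(-52, I) + 31960) + 33599 = (1/(16 - 52) + 31960) + 33599 = (1/(-36) + 31960) + 33599 = (-1/36 + 31960) + 33599 = 1150559/36 + 33599 = 2360123/36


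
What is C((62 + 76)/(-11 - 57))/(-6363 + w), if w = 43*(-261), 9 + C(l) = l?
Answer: 125/199308 ≈ 0.00062717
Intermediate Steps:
C(l) = -9 + l
w = -11223
C((62 + 76)/(-11 - 57))/(-6363 + w) = (-9 + (62 + 76)/(-11 - 57))/(-6363 - 11223) = (-9 + 138/(-68))/(-17586) = (-9 + 138*(-1/68))*(-1/17586) = (-9 - 69/34)*(-1/17586) = -375/34*(-1/17586) = 125/199308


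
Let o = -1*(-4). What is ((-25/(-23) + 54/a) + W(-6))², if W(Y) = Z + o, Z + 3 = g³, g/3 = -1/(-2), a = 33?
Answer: 206410689/4096576 ≈ 50.386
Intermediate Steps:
o = 4
g = 3/2 (g = 3*(-1/(-2)) = 3*(-1*(-½)) = 3*(½) = 3/2 ≈ 1.5000)
Z = 3/8 (Z = -3 + (3/2)³ = -3 + 27/8 = 3/8 ≈ 0.37500)
W(Y) = 35/8 (W(Y) = 3/8 + 4 = 35/8)
((-25/(-23) + 54/a) + W(-6))² = ((-25/(-23) + 54/33) + 35/8)² = ((-25*(-1/23) + 54*(1/33)) + 35/8)² = ((25/23 + 18/11) + 35/8)² = (689/253 + 35/8)² = (14367/2024)² = 206410689/4096576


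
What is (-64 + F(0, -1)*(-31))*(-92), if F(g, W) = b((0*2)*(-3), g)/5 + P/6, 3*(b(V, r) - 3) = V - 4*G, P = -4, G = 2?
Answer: 20884/5 ≈ 4176.8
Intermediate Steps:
b(V, r) = ⅓ + V/3 (b(V, r) = 3 + (V - 4*2)/3 = 3 + (V - 8)/3 = 3 + (-8 + V)/3 = 3 + (-8/3 + V/3) = ⅓ + V/3)
F(g, W) = -⅗ (F(g, W) = (⅓ + ((0*2)*(-3))/3)/5 - 4/6 = (⅓ + (0*(-3))/3)*(⅕) - 4*⅙ = (⅓ + (⅓)*0)*(⅕) - ⅔ = (⅓ + 0)*(⅕) - ⅔ = (⅓)*(⅕) - ⅔ = 1/15 - ⅔ = -⅗)
(-64 + F(0, -1)*(-31))*(-92) = (-64 - ⅗*(-31))*(-92) = (-64 + 93/5)*(-92) = -227/5*(-92) = 20884/5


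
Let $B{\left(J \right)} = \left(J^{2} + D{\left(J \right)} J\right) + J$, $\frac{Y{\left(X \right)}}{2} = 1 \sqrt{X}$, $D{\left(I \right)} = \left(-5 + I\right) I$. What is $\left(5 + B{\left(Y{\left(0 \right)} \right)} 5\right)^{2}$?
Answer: $25$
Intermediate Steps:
$D{\left(I \right)} = I \left(-5 + I\right)$
$Y{\left(X \right)} = 2 \sqrt{X}$ ($Y{\left(X \right)} = 2 \cdot 1 \sqrt{X} = 2 \sqrt{X}$)
$B{\left(J \right)} = J + J^{2} + J^{2} \left(-5 + J\right)$ ($B{\left(J \right)} = \left(J^{2} + J \left(-5 + J\right) J\right) + J = \left(J^{2} + J^{2} \left(-5 + J\right)\right) + J = J + J^{2} + J^{2} \left(-5 + J\right)$)
$\left(5 + B{\left(Y{\left(0 \right)} \right)} 5\right)^{2} = \left(5 + 2 \sqrt{0} \left(1 + 2 \sqrt{0} + 2 \sqrt{0} \left(-5 + 2 \sqrt{0}\right)\right) 5\right)^{2} = \left(5 + 2 \cdot 0 \left(1 + 2 \cdot 0 + 2 \cdot 0 \left(-5 + 2 \cdot 0\right)\right) 5\right)^{2} = \left(5 + 0 \left(1 + 0 + 0 \left(-5 + 0\right)\right) 5\right)^{2} = \left(5 + 0 \left(1 + 0 + 0 \left(-5\right)\right) 5\right)^{2} = \left(5 + 0 \left(1 + 0 + 0\right) 5\right)^{2} = \left(5 + 0 \cdot 1 \cdot 5\right)^{2} = \left(5 + 0 \cdot 5\right)^{2} = \left(5 + 0\right)^{2} = 5^{2} = 25$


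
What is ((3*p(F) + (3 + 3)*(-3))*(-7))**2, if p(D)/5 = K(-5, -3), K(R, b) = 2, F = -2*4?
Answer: 7056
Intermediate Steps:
F = -8
p(D) = 10 (p(D) = 5*2 = 10)
((3*p(F) + (3 + 3)*(-3))*(-7))**2 = ((3*10 + (3 + 3)*(-3))*(-7))**2 = ((30 + 6*(-3))*(-7))**2 = ((30 - 18)*(-7))**2 = (12*(-7))**2 = (-84)**2 = 7056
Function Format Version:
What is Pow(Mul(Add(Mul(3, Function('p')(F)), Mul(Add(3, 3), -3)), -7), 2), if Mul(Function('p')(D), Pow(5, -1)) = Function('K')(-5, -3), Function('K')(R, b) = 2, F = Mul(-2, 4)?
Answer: 7056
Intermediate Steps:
F = -8
Function('p')(D) = 10 (Function('p')(D) = Mul(5, 2) = 10)
Pow(Mul(Add(Mul(3, Function('p')(F)), Mul(Add(3, 3), -3)), -7), 2) = Pow(Mul(Add(Mul(3, 10), Mul(Add(3, 3), -3)), -7), 2) = Pow(Mul(Add(30, Mul(6, -3)), -7), 2) = Pow(Mul(Add(30, -18), -7), 2) = Pow(Mul(12, -7), 2) = Pow(-84, 2) = 7056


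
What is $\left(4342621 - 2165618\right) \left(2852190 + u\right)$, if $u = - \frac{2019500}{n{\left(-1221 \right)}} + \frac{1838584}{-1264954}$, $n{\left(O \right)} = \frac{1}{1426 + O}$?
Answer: $- \frac{566107758132116130486}{632477} \approx -8.9506 \cdot 10^{14}$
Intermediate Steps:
$u = - \frac{261843897726792}{632477}$ ($u = - \frac{2019500}{\frac{1}{1426 - 1221}} + \frac{1838584}{-1264954} = - \frac{2019500}{\frac{1}{205}} + 1838584 \left(- \frac{1}{1264954}\right) = - 2019500 \frac{1}{\frac{1}{205}} - \frac{919292}{632477} = \left(-2019500\right) 205 - \frac{919292}{632477} = -413997500 - \frac{919292}{632477} = - \frac{261843897726792}{632477} \approx -4.14 \cdot 10^{8}$)
$\left(4342621 - 2165618\right) \left(2852190 + u\right) = \left(4342621 - 2165618\right) \left(2852190 - \frac{261843897726792}{632477}\right) = 2177003 \left(- \frac{260039953152162}{632477}\right) = - \frac{566107758132116130486}{632477}$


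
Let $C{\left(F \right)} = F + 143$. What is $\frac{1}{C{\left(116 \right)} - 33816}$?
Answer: $- \frac{1}{33557} \approx -2.98 \cdot 10^{-5}$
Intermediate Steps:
$C{\left(F \right)} = 143 + F$
$\frac{1}{C{\left(116 \right)} - 33816} = \frac{1}{\left(143 + 116\right) - 33816} = \frac{1}{259 - 33816} = \frac{1}{-33557} = - \frac{1}{33557}$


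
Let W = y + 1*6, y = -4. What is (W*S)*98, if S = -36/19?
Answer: -7056/19 ≈ -371.37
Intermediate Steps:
W = 2 (W = -4 + 1*6 = -4 + 6 = 2)
S = -36/19 (S = -36*1/19 = -36/19 ≈ -1.8947)
(W*S)*98 = (2*(-36/19))*98 = -72/19*98 = -7056/19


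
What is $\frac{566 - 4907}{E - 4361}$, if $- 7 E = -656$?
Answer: $\frac{10129}{9957} \approx 1.0173$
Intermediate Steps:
$E = \frac{656}{7}$ ($E = \left(- \frac{1}{7}\right) \left(-656\right) = \frac{656}{7} \approx 93.714$)
$\frac{566 - 4907}{E - 4361} = \frac{566 - 4907}{\frac{656}{7} - 4361} = - \frac{4341}{- \frac{29871}{7}} = \left(-4341\right) \left(- \frac{7}{29871}\right) = \frac{10129}{9957}$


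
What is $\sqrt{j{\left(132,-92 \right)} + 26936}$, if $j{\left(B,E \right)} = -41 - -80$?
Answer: $5 \sqrt{1079} \approx 164.24$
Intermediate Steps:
$j{\left(B,E \right)} = 39$ ($j{\left(B,E \right)} = -41 + 80 = 39$)
$\sqrt{j{\left(132,-92 \right)} + 26936} = \sqrt{39 + 26936} = \sqrt{26975} = 5 \sqrt{1079}$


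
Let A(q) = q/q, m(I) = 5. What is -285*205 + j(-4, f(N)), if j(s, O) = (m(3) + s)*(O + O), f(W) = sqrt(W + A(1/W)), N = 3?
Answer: -58421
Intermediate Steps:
A(q) = 1
f(W) = sqrt(1 + W) (f(W) = sqrt(W + 1) = sqrt(1 + W))
j(s, O) = 2*O*(5 + s) (j(s, O) = (5 + s)*(O + O) = (5 + s)*(2*O) = 2*O*(5 + s))
-285*205 + j(-4, f(N)) = -285*205 + 2*sqrt(1 + 3)*(5 - 4) = -58425 + 2*sqrt(4)*1 = -58425 + 2*2*1 = -58425 + 4 = -58421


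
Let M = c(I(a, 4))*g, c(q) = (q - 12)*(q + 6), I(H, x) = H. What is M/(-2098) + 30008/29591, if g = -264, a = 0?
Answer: -249754472/31040959 ≈ -8.0460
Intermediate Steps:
c(q) = (-12 + q)*(6 + q)
M = 19008 (M = (-72 + 0**2 - 6*0)*(-264) = (-72 + 0 + 0)*(-264) = -72*(-264) = 19008)
M/(-2098) + 30008/29591 = 19008/(-2098) + 30008/29591 = 19008*(-1/2098) + 30008*(1/29591) = -9504/1049 + 30008/29591 = -249754472/31040959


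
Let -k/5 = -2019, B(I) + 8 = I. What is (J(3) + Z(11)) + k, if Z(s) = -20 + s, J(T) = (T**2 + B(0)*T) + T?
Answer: 10074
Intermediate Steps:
B(I) = -8 + I
J(T) = T**2 - 7*T (J(T) = (T**2 + (-8 + 0)*T) + T = (T**2 - 8*T) + T = T**2 - 7*T)
k = 10095 (k = -5*(-2019) = 10095)
(J(3) + Z(11)) + k = (3*(-7 + 3) + (-20 + 11)) + 10095 = (3*(-4) - 9) + 10095 = (-12 - 9) + 10095 = -21 + 10095 = 10074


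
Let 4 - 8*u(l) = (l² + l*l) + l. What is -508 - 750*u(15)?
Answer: 170843/4 ≈ 42711.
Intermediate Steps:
u(l) = ½ - l²/4 - l/8 (u(l) = ½ - ((l² + l*l) + l)/8 = ½ - ((l² + l²) + l)/8 = ½ - (2*l² + l)/8 = ½ - (l + 2*l²)/8 = ½ + (-l²/4 - l/8) = ½ - l²/4 - l/8)
-508 - 750*u(15) = -508 - 750*(½ - ¼*15² - ⅛*15) = -508 - 750*(½ - ¼*225 - 15/8) = -508 - 750*(½ - 225/4 - 15/8) = -508 - 750*(-461/8) = -508 + 172875/4 = 170843/4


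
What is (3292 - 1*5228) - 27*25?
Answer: -2611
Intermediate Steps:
(3292 - 1*5228) - 27*25 = (3292 - 5228) - 1*675 = -1936 - 675 = -2611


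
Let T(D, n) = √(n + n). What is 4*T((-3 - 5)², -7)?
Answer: 4*I*√14 ≈ 14.967*I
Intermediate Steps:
T(D, n) = √2*√n (T(D, n) = √(2*n) = √2*√n)
4*T((-3 - 5)², -7) = 4*(√2*√(-7)) = 4*(√2*(I*√7)) = 4*(I*√14) = 4*I*√14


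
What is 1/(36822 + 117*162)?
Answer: 1/55776 ≈ 1.7929e-5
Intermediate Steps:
1/(36822 + 117*162) = 1/(36822 + 18954) = 1/55776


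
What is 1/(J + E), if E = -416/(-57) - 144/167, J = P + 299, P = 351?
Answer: 9519/6248614 ≈ 0.0015234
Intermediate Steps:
J = 650 (J = 351 + 299 = 650)
E = 61264/9519 (E = -416*(-1/57) - 144*1/167 = 416/57 - 144/167 = 61264/9519 ≈ 6.4360)
1/(J + E) = 1/(650 + 61264/9519) = 1/(6248614/9519) = 9519/6248614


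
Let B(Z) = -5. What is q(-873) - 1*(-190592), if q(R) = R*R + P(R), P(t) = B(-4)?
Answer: 952716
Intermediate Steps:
P(t) = -5
q(R) = -5 + R**2 (q(R) = R*R - 5 = R**2 - 5 = -5 + R**2)
q(-873) - 1*(-190592) = (-5 + (-873)**2) - 1*(-190592) = (-5 + 762129) + 190592 = 762124 + 190592 = 952716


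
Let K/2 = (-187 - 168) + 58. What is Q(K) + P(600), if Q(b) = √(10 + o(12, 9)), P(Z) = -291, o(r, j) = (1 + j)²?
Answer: -291 + √110 ≈ -280.51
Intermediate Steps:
K = -594 (K = 2*((-187 - 168) + 58) = 2*(-355 + 58) = 2*(-297) = -594)
Q(b) = √110 (Q(b) = √(10 + (1 + 9)²) = √(10 + 10²) = √(10 + 100) = √110)
Q(K) + P(600) = √110 - 291 = -291 + √110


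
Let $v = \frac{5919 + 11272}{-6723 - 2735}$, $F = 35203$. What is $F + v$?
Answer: $\frac{332932783}{9458} \approx 35201.0$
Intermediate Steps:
$v = - \frac{17191}{9458}$ ($v = \frac{17191}{-9458} = 17191 \left(- \frac{1}{9458}\right) = - \frac{17191}{9458} \approx -1.8176$)
$F + v = 35203 - \frac{17191}{9458} = \frac{332932783}{9458}$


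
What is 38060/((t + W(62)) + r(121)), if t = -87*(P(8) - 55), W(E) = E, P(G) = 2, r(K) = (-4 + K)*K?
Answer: 3806/1883 ≈ 2.0212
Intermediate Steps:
r(K) = K*(-4 + K)
t = 4611 (t = -87*(2 - 55) = -87*(-53) = 4611)
38060/((t + W(62)) + r(121)) = 38060/((4611 + 62) + 121*(-4 + 121)) = 38060/(4673 + 121*117) = 38060/(4673 + 14157) = 38060/18830 = 38060*(1/18830) = 3806/1883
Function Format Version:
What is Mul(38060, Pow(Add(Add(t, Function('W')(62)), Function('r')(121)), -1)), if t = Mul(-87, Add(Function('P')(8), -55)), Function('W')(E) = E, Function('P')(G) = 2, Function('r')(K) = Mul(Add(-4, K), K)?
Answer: Rational(3806, 1883) ≈ 2.0212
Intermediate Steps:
Function('r')(K) = Mul(K, Add(-4, K))
t = 4611 (t = Mul(-87, Add(2, -55)) = Mul(-87, -53) = 4611)
Mul(38060, Pow(Add(Add(t, Function('W')(62)), Function('r')(121)), -1)) = Mul(38060, Pow(Add(Add(4611, 62), Mul(121, Add(-4, 121))), -1)) = Mul(38060, Pow(Add(4673, Mul(121, 117)), -1)) = Mul(38060, Pow(Add(4673, 14157), -1)) = Mul(38060, Pow(18830, -1)) = Mul(38060, Rational(1, 18830)) = Rational(3806, 1883)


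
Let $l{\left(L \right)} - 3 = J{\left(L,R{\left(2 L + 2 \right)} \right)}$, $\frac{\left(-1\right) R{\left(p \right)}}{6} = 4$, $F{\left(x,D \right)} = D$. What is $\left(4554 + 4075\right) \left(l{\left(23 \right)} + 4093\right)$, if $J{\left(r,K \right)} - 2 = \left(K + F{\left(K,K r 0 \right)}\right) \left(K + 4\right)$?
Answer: $39503562$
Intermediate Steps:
$R{\left(p \right)} = -24$ ($R{\left(p \right)} = \left(-6\right) 4 = -24$)
$J{\left(r,K \right)} = 2 + K \left(4 + K\right)$ ($J{\left(r,K \right)} = 2 + \left(K + K r 0\right) \left(K + 4\right) = 2 + \left(K + 0\right) \left(4 + K\right) = 2 + K \left(4 + K\right)$)
$l{\left(L \right)} = 485$ ($l{\left(L \right)} = 3 + \left(2 + \left(-24\right)^{2} + 4 \left(-24\right)\right) = 3 + \left(2 + 576 - 96\right) = 3 + 482 = 485$)
$\left(4554 + 4075\right) \left(l{\left(23 \right)} + 4093\right) = \left(4554 + 4075\right) \left(485 + 4093\right) = 8629 \cdot 4578 = 39503562$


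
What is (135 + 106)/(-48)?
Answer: -241/48 ≈ -5.0208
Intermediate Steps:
(135 + 106)/(-48) = -1/48*241 = -241/48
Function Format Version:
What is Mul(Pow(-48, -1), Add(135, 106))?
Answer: Rational(-241, 48) ≈ -5.0208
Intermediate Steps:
Mul(Pow(-48, -1), Add(135, 106)) = Mul(Rational(-1, 48), 241) = Rational(-241, 48)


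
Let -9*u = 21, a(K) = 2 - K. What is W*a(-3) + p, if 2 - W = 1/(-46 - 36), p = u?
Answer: 1901/246 ≈ 7.7276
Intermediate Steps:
u = -7/3 (u = -⅑*21 = -7/3 ≈ -2.3333)
p = -7/3 ≈ -2.3333
W = 165/82 (W = 2 - 1/(-46 - 36) = 2 - 1/(-82) = 2 - 1*(-1/82) = 2 + 1/82 = 165/82 ≈ 2.0122)
W*a(-3) + p = 165*(2 - 1*(-3))/82 - 7/3 = 165*(2 + 3)/82 - 7/3 = (165/82)*5 - 7/3 = 825/82 - 7/3 = 1901/246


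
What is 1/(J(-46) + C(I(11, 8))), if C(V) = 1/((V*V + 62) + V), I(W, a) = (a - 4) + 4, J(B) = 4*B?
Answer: -134/24655 ≈ -0.0054350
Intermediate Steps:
I(W, a) = a (I(W, a) = (-4 + a) + 4 = a)
C(V) = 1/(62 + V + V²) (C(V) = 1/((V² + 62) + V) = 1/((62 + V²) + V) = 1/(62 + V + V²))
1/(J(-46) + C(I(11, 8))) = 1/(4*(-46) + 1/(62 + 8 + 8²)) = 1/(-184 + 1/(62 + 8 + 64)) = 1/(-184 + 1/134) = 1/(-24655/134) = -134/24655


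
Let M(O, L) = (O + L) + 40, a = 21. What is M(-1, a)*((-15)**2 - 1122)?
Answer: -53820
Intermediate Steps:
M(O, L) = 40 + L + O (M(O, L) = (L + O) + 40 = 40 + L + O)
M(-1, a)*((-15)**2 - 1122) = (40 + 21 - 1)*((-15)**2 - 1122) = 60*(225 - 1122) = 60*(-897) = -53820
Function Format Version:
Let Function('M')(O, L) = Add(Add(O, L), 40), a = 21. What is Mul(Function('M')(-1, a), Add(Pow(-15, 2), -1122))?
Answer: -53820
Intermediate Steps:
Function('M')(O, L) = Add(40, L, O) (Function('M')(O, L) = Add(Add(L, O), 40) = Add(40, L, O))
Mul(Function('M')(-1, a), Add(Pow(-15, 2), -1122)) = Mul(Add(40, 21, -1), Add(Pow(-15, 2), -1122)) = Mul(60, Add(225, -1122)) = Mul(60, -897) = -53820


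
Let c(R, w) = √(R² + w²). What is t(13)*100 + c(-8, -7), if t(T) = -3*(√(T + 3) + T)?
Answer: -5100 + √113 ≈ -5089.4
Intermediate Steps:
t(T) = -3*T - 3*√(3 + T) (t(T) = -3*(√(3 + T) + T) = -3*(T + √(3 + T)) = -3*T - 3*√(3 + T))
t(13)*100 + c(-8, -7) = (-3*13 - 3*√(3 + 13))*100 + √((-8)² + (-7)²) = (-39 - 3*√16)*100 + √(64 + 49) = (-39 - 3*4)*100 + √113 = (-39 - 12)*100 + √113 = -51*100 + √113 = -5100 + √113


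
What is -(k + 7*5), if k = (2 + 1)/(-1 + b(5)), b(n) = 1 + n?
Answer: -178/5 ≈ -35.600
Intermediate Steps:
k = 3/5 (k = (2 + 1)/(-1 + (1 + 5)) = 3/(-1 + 6) = 3/5 ≈ 0.60000)
-(k + 7*5) = -(3/5 + 7*5) = -(3/5 + 35) = -1*178/5 = -178/5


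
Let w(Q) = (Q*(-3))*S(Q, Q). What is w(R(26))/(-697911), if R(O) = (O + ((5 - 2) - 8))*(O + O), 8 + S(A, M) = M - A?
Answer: -8736/232637 ≈ -0.037552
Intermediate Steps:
S(A, M) = -8 + M - A (S(A, M) = -8 + (M - A) = -8 + M - A)
R(O) = 2*O*(-5 + O) (R(O) = (O + (3 - 8))*(2*O) = (O - 5)*(2*O) = (-5 + O)*(2*O) = 2*O*(-5 + O))
w(Q) = 24*Q (w(Q) = (Q*(-3))*(-8 + Q - Q) = -3*Q*(-8) = 24*Q)
w(R(26))/(-697911) = (24*(2*26*(-5 + 26)))/(-697911) = (24*(2*26*21))*(-1/697911) = (24*1092)*(-1/697911) = 26208*(-1/697911) = -8736/232637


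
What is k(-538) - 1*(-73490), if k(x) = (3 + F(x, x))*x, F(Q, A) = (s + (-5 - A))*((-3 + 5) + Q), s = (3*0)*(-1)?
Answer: 153772020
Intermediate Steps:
s = 0 (s = 0*(-1) = 0)
F(Q, A) = (-5 - A)*(2 + Q) (F(Q, A) = (0 + (-5 - A))*((-3 + 5) + Q) = (-5 - A)*(2 + Q))
k(x) = x*(-7 - x² - 7*x) (k(x) = (3 + (-10 - 5*x - 2*x - x*x))*x = (3 + (-10 - 5*x - 2*x - x²))*x = (3 + (-10 - x² - 7*x))*x = (-7 - x² - 7*x)*x = x*(-7 - x² - 7*x))
k(-538) - 1*(-73490) = -1*(-538)*(7 + (-538)² + 7*(-538)) - 1*(-73490) = -1*(-538)*(7 + 289444 - 3766) + 73490 = -1*(-538)*285685 + 73490 = 153698530 + 73490 = 153772020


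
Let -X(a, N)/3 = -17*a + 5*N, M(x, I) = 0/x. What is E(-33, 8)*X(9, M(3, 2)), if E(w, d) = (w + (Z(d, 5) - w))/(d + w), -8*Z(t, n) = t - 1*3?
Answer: 459/40 ≈ 11.475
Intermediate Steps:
M(x, I) = 0
Z(t, n) = 3/8 - t/8 (Z(t, n) = -(t - 1*3)/8 = -(t - 3)/8 = -(-3 + t)/8 = 3/8 - t/8)
E(w, d) = (3/8 - d/8)/(d + w) (E(w, d) = (w + ((3/8 - d/8) - w))/(d + w) = (w + (3/8 - w - d/8))/(d + w) = (3/8 - d/8)/(d + w))
X(a, N) = -15*N + 51*a (X(a, N) = -3*(-17*a + 5*N) = -15*N + 51*a)
E(-33, 8)*X(9, M(3, 2)) = ((3 - 1*8)/(8*(8 - 33)))*(-15*0 + 51*9) = ((⅛)*(3 - 8)/(-25))*(0 + 459) = ((⅛)*(-1/25)*(-5))*459 = (1/40)*459 = 459/40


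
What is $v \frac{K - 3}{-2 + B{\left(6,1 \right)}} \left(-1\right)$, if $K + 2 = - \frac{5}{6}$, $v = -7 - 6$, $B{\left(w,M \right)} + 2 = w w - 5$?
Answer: $- \frac{455}{162} \approx -2.8086$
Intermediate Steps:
$B{\left(w,M \right)} = -7 + w^{2}$ ($B{\left(w,M \right)} = -2 + \left(w w - 5\right) = -2 + \left(w^{2} - 5\right) = -2 + \left(-5 + w^{2}\right) = -7 + w^{2}$)
$v = -13$
$K = - \frac{17}{6}$ ($K = -2 - \frac{5}{6} = - \frac{17}{6} \approx -2.8333$)
$v \frac{K - 3}{-2 + B{\left(6,1 \right)}} \left(-1\right) = - 13 \frac{- \frac{17}{6} - 3}{-2 - \left(7 - 6^{2}\right)} \left(-1\right) = - 13 \left(- \frac{35}{6 \left(-2 + \left(-7 + 36\right)\right)}\right) \left(-1\right) = - 13 \left(- \frac{35}{6 \left(-2 + 29\right)}\right) \left(-1\right) = - 13 \left(- \frac{35}{6 \cdot 27}\right) \left(-1\right) = - 13 \left(\left(- \frac{35}{6}\right) \frac{1}{27}\right) \left(-1\right) = \left(-13\right) \left(- \frac{35}{162}\right) \left(-1\right) = \frac{455}{162} \left(-1\right) = - \frac{455}{162}$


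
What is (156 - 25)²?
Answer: 17161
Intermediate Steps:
(156 - 25)² = 131² = 17161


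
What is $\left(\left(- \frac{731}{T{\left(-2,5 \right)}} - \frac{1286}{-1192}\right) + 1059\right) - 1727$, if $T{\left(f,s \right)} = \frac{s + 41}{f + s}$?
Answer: $- \frac{9795669}{13708} \approx -714.59$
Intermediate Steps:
$T{\left(f,s \right)} = \frac{41 + s}{f + s}$
$\left(\left(- \frac{731}{T{\left(-2,5 \right)}} - \frac{1286}{-1192}\right) + 1059\right) - 1727 = \left(\left(- \frac{731}{\frac{1}{-2 + 5} \left(41 + 5\right)} - \frac{1286}{-1192}\right) + 1059\right) - 1727 = \left(\left(- \frac{731}{\frac{1}{3} \cdot 46} - - \frac{643}{596}\right) + 1059\right) - 1727 = \left(\left(- \frac{731}{\frac{1}{3} \cdot 46} + \frac{643}{596}\right) + 1059\right) - 1727 = \left(\left(- \frac{731}{\frac{46}{3}} + \frac{643}{596}\right) + 1059\right) - 1727 = \left(\left(\left(-731\right) \frac{3}{46} + \frac{643}{596}\right) + 1059\right) - 1727 = \left(\left(- \frac{2193}{46} + \frac{643}{596}\right) + 1059\right) - 1727 = \left(- \frac{638725}{13708} + 1059\right) - 1727 = \frac{13878047}{13708} - 1727 = - \frac{9795669}{13708}$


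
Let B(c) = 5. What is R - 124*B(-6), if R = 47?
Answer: -573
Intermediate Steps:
R - 124*B(-6) = 47 - 124*5 = 47 - 620 = -573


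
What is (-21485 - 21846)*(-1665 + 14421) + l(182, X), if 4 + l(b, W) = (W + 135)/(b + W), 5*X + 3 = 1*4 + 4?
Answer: -101149633784/183 ≈ -5.5273e+8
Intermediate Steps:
X = 1 (X = -⅗ + (1*4 + 4)/5 = -⅗ + (4 + 4)/5 = -⅗ + (⅕)*8 = -⅗ + 8/5 = 1)
l(b, W) = -4 + (135 + W)/(W + b) (l(b, W) = -4 + (W + 135)/(b + W) = -4 + (135 + W)/(W + b))
(-21485 - 21846)*(-1665 + 14421) + l(182, X) = (-21485 - 21846)*(-1665 + 14421) + (135 - 4*182 - 3*1)/(1 + 182) = -43331*12756 + (135 - 728 - 3)/183 = -552730236 + (1/183)*(-596) = -552730236 - 596/183 = -101149633784/183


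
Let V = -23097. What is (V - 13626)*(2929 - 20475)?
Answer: 644341758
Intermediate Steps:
(V - 13626)*(2929 - 20475) = (-23097 - 13626)*(2929 - 20475) = -36723*(-17546) = 644341758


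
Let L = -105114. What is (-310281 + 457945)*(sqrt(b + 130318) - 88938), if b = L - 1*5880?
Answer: -13132940832 + 295328*sqrt(4831) ≈ -1.3112e+10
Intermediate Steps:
b = -110994 (b = -105114 - 1*5880 = -105114 - 5880 = -110994)
(-310281 + 457945)*(sqrt(b + 130318) - 88938) = (-310281 + 457945)*(sqrt(-110994 + 130318) - 88938) = 147664*(sqrt(19324) - 88938) = 147664*(2*sqrt(4831) - 88938) = 147664*(-88938 + 2*sqrt(4831)) = -13132940832 + 295328*sqrt(4831)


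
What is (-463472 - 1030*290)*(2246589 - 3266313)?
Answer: 777205080528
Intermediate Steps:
(-463472 - 1030*290)*(2246589 - 3266313) = (-463472 - 298700)*(-1019724) = -762172*(-1019724) = 777205080528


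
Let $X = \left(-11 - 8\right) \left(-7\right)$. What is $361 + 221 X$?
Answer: $29754$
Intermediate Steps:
$X = 133$ ($X = \left(-19\right) \left(-7\right) = 133$)
$361 + 221 X = 361 + 221 \cdot 133 = 361 + 29393 = 29754$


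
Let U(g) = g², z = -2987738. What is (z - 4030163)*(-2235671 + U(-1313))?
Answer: 3591073977502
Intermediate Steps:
(z - 4030163)*(-2235671 + U(-1313)) = (-2987738 - 4030163)*(-2235671 + (-1313)²) = -7017901*(-2235671 + 1723969) = -7017901*(-511702) = 3591073977502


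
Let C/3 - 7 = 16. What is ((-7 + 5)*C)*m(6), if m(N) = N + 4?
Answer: -1380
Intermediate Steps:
m(N) = 4 + N
C = 69 (C = 21 + 3*16 = 21 + 48 = 69)
((-7 + 5)*C)*m(6) = ((-7 + 5)*69)*(4 + 6) = -2*69*10 = -138*10 = -1380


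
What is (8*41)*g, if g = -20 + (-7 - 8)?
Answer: -11480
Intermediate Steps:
g = -35 (g = -20 - 15 = -35)
(8*41)*g = (8*41)*(-35) = 328*(-35) = -11480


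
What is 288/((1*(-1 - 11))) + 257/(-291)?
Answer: -7241/291 ≈ -24.883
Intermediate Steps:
288/((1*(-1 - 11))) + 257/(-291) = 288/((1*(-12))) + 257*(-1/291) = 288/(-12) - 257/291 = 288*(-1/12) - 257/291 = -24 - 257/291 = -7241/291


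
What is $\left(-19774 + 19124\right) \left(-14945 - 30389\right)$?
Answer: $29467100$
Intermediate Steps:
$\left(-19774 + 19124\right) \left(-14945 - 30389\right) = \left(-650\right) \left(-45334\right) = 29467100$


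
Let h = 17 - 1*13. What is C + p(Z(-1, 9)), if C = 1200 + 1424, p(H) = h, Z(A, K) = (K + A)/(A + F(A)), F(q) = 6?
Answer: 2628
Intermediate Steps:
h = 4 (h = 17 - 13 = 4)
Z(A, K) = (A + K)/(6 + A) (Z(A, K) = (K + A)/(A + 6) = (A + K)/(6 + A))
p(H) = 4
C = 2624
C + p(Z(-1, 9)) = 2624 + 4 = 2628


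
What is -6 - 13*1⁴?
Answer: -19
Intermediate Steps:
-6 - 13*1⁴ = -6 - 13*1 = -6 - 13 = -19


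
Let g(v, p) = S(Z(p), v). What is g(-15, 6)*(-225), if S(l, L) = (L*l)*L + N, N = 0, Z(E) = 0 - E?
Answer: 303750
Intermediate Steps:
Z(E) = -E
S(l, L) = l*L**2 (S(l, L) = (L*l)*L + 0 = l*L**2 + 0 = l*L**2)
g(v, p) = -p*v**2 (g(v, p) = (-p)*v**2 = -p*v**2)
g(-15, 6)*(-225) = -1*6*(-15)**2*(-225) = -1*6*225*(-225) = -1350*(-225) = 303750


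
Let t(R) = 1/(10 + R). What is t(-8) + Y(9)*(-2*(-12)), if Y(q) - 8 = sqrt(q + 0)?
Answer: 529/2 ≈ 264.50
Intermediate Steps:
Y(q) = 8 + sqrt(q) (Y(q) = 8 + sqrt(q + 0) = 8 + sqrt(q))
t(-8) + Y(9)*(-2*(-12)) = 1/(10 - 8) + (8 + sqrt(9))*(-2*(-12)) = 1/2 + (8 + 3)*24 = 1/2 + 11*24 = 1/2 + 264 = 529/2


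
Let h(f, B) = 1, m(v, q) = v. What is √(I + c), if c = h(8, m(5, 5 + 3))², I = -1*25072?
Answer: I*√25071 ≈ 158.34*I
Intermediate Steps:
I = -25072
c = 1 (c = 1² = 1)
√(I + c) = √(-25072 + 1) = √(-25071) = I*√25071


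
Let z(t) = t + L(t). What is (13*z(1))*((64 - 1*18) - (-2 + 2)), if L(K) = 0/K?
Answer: 598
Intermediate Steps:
L(K) = 0
z(t) = t (z(t) = t + 0 = t)
(13*z(1))*((64 - 1*18) - (-2 + 2)) = (13*1)*((64 - 1*18) - (-2 + 2)) = 13*((64 - 18) - 1*0) = 13*(46 + 0) = 13*46 = 598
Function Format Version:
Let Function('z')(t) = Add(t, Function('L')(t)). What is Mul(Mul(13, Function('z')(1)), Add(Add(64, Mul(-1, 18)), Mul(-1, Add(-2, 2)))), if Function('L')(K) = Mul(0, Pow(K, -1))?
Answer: 598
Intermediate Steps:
Function('L')(K) = 0
Function('z')(t) = t (Function('z')(t) = Add(t, 0) = t)
Mul(Mul(13, Function('z')(1)), Add(Add(64, Mul(-1, 18)), Mul(-1, Add(-2, 2)))) = Mul(Mul(13, 1), Add(Add(64, Mul(-1, 18)), Mul(-1, Add(-2, 2)))) = Mul(13, Add(Add(64, -18), Mul(-1, 0))) = Mul(13, Add(46, 0)) = Mul(13, 46) = 598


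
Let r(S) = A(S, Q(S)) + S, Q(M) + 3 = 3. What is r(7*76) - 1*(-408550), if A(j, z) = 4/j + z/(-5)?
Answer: 54407907/133 ≈ 4.0908e+5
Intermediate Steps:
Q(M) = 0 (Q(M) = -3 + 3 = 0)
A(j, z) = 4/j - z/5 (A(j, z) = 4/j + z*(-⅕) = 4/j - z/5)
r(S) = S + 4/S (r(S) = (4/S - ⅕*0) + S = (4/S + 0) + S = 4/S + S = S + 4/S)
r(7*76) - 1*(-408550) = (7*76 + 4/((7*76))) - 1*(-408550) = (532 + 4/532) + 408550 = (532 + 4*(1/532)) + 408550 = (532 + 1/133) + 408550 = 70757/133 + 408550 = 54407907/133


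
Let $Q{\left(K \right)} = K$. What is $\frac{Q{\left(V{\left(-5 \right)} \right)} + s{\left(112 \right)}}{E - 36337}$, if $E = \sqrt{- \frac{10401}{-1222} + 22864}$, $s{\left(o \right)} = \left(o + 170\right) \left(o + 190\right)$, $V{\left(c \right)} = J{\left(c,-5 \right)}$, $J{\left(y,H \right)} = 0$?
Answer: $- \frac{180076495976}{76832068529} - \frac{28388 \sqrt{34155155398}}{537824479703} \approx -2.3535$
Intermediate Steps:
$V{\left(c \right)} = 0$
$s{\left(o \right)} = \left(170 + o\right) \left(190 + o\right)$
$E = \frac{\sqrt{34155155398}}{1222}$ ($E = \sqrt{\left(-10401\right) \left(- \frac{1}{1222}\right) + 22864} = \sqrt{\frac{10401}{1222} + 22864} = \sqrt{\frac{27950209}{1222}} = \frac{\sqrt{34155155398}}{1222} \approx 151.24$)
$\frac{Q{\left(V{\left(-5 \right)} \right)} + s{\left(112 \right)}}{E - 36337} = \frac{0 + \left(32300 + 112^{2} + 360 \cdot 112\right)}{\frac{\sqrt{34155155398}}{1222} - 36337} = \frac{0 + \left(32300 + 12544 + 40320\right)}{-36337 + \frac{\sqrt{34155155398}}{1222}} = \frac{0 + 85164}{-36337 + \frac{\sqrt{34155155398}}{1222}} = \frac{85164}{-36337 + \frac{\sqrt{34155155398}}{1222}}$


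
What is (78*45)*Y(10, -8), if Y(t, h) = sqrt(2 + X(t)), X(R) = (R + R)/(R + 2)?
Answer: 1170*sqrt(33) ≈ 6721.1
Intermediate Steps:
X(R) = 2*R/(2 + R) (X(R) = (2*R)/(2 + R) = 2*R/(2 + R))
Y(t, h) = sqrt(2 + 2*t/(2 + t))
(78*45)*Y(10, -8) = (78*45)*(2*sqrt((1 + 10)/(2 + 10))) = 3510*(2*sqrt(11/12)) = 3510*(2*(sqrt(33)/6)) = 3510*(sqrt(33)/3) = 1170*sqrt(33)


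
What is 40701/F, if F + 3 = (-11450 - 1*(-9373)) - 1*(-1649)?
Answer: -40701/431 ≈ -94.434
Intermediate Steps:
F = -431 (F = -3 + ((-11450 - 1*(-9373)) - 1*(-1649)) = -3 + ((-11450 + 9373) + 1649) = -3 + (-2077 + 1649) = -3 - 428 = -431)
40701/F = 40701/(-431) = 40701*(-1/431) = -40701/431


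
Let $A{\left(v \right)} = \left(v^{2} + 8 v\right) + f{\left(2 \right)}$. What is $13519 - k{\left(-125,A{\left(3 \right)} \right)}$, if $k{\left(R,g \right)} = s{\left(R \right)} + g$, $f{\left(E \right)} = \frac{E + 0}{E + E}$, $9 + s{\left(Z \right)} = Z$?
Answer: $\frac{27239}{2} \approx 13620.0$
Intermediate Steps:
$s{\left(Z \right)} = -9 + Z$
$f{\left(E \right)} = \frac{1}{2}$ ($f{\left(E \right)} = \frac{E}{2 E} = E \frac{1}{2 E} = \frac{1}{2}$)
$A{\left(v \right)} = \frac{1}{2} + v^{2} + 8 v$ ($A{\left(v \right)} = \left(v^{2} + 8 v\right) + \frac{1}{2} = \frac{1}{2} + v^{2} + 8 v$)
$k{\left(R,g \right)} = -9 + R + g$ ($k{\left(R,g \right)} = \left(-9 + R\right) + g = -9 + R + g$)
$13519 - k{\left(-125,A{\left(3 \right)} \right)} = 13519 - \left(-9 - 125 + \left(\frac{1}{2} + 3^{2} + 8 \cdot 3\right)\right) = 13519 - \left(-9 - 125 + \left(\frac{1}{2} + 9 + 24\right)\right) = 13519 - \left(-9 - 125 + \frac{67}{2}\right) = 13519 - - \frac{201}{2} = 13519 + \frac{201}{2} = \frac{27239}{2}$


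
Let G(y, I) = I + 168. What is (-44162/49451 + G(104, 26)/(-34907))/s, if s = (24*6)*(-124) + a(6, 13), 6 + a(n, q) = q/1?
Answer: 1551156428/30810694931393 ≈ 5.0345e-5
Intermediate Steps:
a(n, q) = -6 + q (a(n, q) = -6 + q/1 = -6 + q*1 = -6 + q)
G(y, I) = 168 + I
s = -17849 (s = (24*6)*(-124) + (-6 + 13) = 144*(-124) + 7 = -17856 + 7 = -17849)
(-44162/49451 + G(104, 26)/(-34907))/s = (-44162/49451 + (168 + 26)/(-34907))/(-17849) = (-44162*1/49451 + 194*(-1/34907))*(-1/17849) = (-44162/49451 - 194/34907)*(-1/17849) = -1551156428/1726186057*(-1/17849) = 1551156428/30810694931393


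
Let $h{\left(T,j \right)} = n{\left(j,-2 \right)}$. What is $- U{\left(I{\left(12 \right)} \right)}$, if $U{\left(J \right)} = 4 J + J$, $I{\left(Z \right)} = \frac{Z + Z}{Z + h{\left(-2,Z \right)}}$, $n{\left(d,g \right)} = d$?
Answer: $-5$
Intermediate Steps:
$h{\left(T,j \right)} = j$
$I{\left(Z \right)} = 1$ ($I{\left(Z \right)} = \frac{Z + Z}{Z + Z} = \frac{2 Z}{2 Z} = 2 Z \frac{1}{2 Z} = 1$)
$U{\left(J \right)} = 5 J$
$- U{\left(I{\left(12 \right)} \right)} = - 5 \cdot 1 = \left(-1\right) 5 = -5$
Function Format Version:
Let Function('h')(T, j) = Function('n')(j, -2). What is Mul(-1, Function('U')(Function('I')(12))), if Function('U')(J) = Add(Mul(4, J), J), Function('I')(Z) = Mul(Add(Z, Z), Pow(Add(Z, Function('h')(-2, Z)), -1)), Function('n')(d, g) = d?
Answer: -5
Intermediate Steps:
Function('h')(T, j) = j
Function('I')(Z) = 1 (Function('I')(Z) = Mul(Add(Z, Z), Pow(Add(Z, Z), -1)) = Mul(Mul(2, Z), Pow(Mul(2, Z), -1)) = Mul(Mul(2, Z), Mul(Rational(1, 2), Pow(Z, -1))) = 1)
Function('U')(J) = Mul(5, J)
Mul(-1, Function('U')(Function('I')(12))) = Mul(-1, Mul(5, 1)) = Mul(-1, 5) = -5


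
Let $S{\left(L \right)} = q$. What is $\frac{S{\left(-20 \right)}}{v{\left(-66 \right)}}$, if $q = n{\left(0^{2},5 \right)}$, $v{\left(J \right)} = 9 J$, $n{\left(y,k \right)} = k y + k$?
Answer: $- \frac{5}{594} \approx -0.0084175$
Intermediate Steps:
$n{\left(y,k \right)} = k + k y$
$q = 5$ ($q = 5 \left(1 + 0^{2}\right) = 5 \left(1 + 0\right) = 5 \cdot 1 = 5$)
$S{\left(L \right)} = 5$
$\frac{S{\left(-20 \right)}}{v{\left(-66 \right)}} = \frac{5}{9 \left(-66\right)} = \frac{5}{-594} = 5 \left(- \frac{1}{594}\right) = - \frac{5}{594}$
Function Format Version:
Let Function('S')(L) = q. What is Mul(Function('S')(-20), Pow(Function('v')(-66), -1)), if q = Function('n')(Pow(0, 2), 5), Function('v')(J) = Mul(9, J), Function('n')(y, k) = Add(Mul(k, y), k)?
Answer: Rational(-5, 594) ≈ -0.0084175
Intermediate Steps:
Function('n')(y, k) = Add(k, Mul(k, y))
q = 5 (q = Mul(5, Add(1, Pow(0, 2))) = Mul(5, Add(1, 0)) = Mul(5, 1) = 5)
Function('S')(L) = 5
Mul(Function('S')(-20), Pow(Function('v')(-66), -1)) = Mul(5, Pow(Mul(9, -66), -1)) = Mul(5, Pow(-594, -1)) = Mul(5, Rational(-1, 594)) = Rational(-5, 594)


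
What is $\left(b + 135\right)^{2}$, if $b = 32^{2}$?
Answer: $1343281$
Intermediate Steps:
$b = 1024$
$\left(b + 135\right)^{2} = \left(1024 + 135\right)^{2} = 1159^{2} = 1343281$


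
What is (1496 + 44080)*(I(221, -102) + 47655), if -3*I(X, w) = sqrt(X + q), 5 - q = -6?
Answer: 2171924280 - 30384*sqrt(58) ≈ 2.1717e+9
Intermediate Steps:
q = 11 (q = 5 - 1*(-6) = 5 + 6 = 11)
I(X, w) = -sqrt(11 + X)/3 (I(X, w) = -sqrt(X + 11)/3 = -sqrt(11 + X)/3)
(1496 + 44080)*(I(221, -102) + 47655) = (1496 + 44080)*(-sqrt(11 + 221)/3 + 47655) = 45576*(-2*sqrt(58)/3 + 47655) = 45576*(47655 - 2*sqrt(58)/3) = 2171924280 - 30384*sqrt(58)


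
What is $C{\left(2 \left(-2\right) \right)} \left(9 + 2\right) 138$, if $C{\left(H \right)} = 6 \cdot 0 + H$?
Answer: $-6072$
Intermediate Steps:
$C{\left(H \right)} = H$ ($C{\left(H \right)} = 0 + H = H$)
$C{\left(2 \left(-2\right) \right)} \left(9 + 2\right) 138 = 2 \left(-2\right) \left(9 + 2\right) 138 = \left(-4\right) 11 \cdot 138 = \left(-44\right) 138 = -6072$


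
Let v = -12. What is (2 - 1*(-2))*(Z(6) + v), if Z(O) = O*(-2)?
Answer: -96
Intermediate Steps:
Z(O) = -2*O
(2 - 1*(-2))*(Z(6) + v) = (2 - 1*(-2))*(-2*6 - 12) = (2 + 2)*(-12 - 12) = 4*(-24) = -96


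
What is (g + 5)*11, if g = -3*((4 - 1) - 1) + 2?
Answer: 11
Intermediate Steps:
g = -4 (g = -3*(3 - 1) + 2 = -3*2 + 2 = -6 + 2 = -4)
(g + 5)*11 = (-4 + 5)*11 = 1*11 = 11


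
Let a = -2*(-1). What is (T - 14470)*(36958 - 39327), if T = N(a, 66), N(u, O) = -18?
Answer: 34322072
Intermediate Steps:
a = 2
T = -18
(T - 14470)*(36958 - 39327) = (-18 - 14470)*(36958 - 39327) = -14488*(-2369) = 34322072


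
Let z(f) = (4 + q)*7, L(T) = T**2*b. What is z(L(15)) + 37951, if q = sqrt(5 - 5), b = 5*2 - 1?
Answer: 37979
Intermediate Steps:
b = 9 (b = 10 - 1 = 9)
q = 0 (q = sqrt(0) = 0)
L(T) = 9*T**2 (L(T) = T**2*9 = 9*T**2)
z(f) = 28 (z(f) = (4 + 0)*7 = 4*7 = 28)
z(L(15)) + 37951 = 28 + 37951 = 37979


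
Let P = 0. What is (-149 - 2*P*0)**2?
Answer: 22201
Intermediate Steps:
(-149 - 2*P*0)**2 = (-149 - 2*0*0)**2 = (-149 + 0*0)**2 = (-149 + 0)**2 = (-149)**2 = 22201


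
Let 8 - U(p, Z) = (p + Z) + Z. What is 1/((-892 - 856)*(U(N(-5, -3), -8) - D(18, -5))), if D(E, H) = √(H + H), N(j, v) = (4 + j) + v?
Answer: -7/346978 - I*√10/1387912 ≈ -2.0174e-5 - 2.2784e-6*I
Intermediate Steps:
N(j, v) = 4 + j + v
U(p, Z) = 8 - p - 2*Z (U(p, Z) = 8 - ((p + Z) + Z) = 8 - ((Z + p) + Z) = 8 - (p + 2*Z) = 8 + (-p - 2*Z) = 8 - p - 2*Z)
D(E, H) = √2*√H (D(E, H) = √(2*H) = √2*√H)
1/((-892 - 856)*(U(N(-5, -3), -8) - D(18, -5))) = 1/((-892 - 856)*((8 - (4 - 5 - 3) - 2*(-8)) - √2*√(-5))) = 1/((-1748)*((8 - 1*(-4) + 16) - √2*I*√5)) = -1/(1748*((8 + 4 + 16) - I*√10)) = -1/(1748*(28 - I*√10))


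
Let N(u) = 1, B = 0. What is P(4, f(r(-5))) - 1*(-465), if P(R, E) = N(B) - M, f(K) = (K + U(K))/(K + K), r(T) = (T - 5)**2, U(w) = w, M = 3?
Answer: 463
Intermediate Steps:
r(T) = (-5 + T)**2
f(K) = 1 (f(K) = (K + K)/(K + K) = (2*K)/((2*K)) = (2*K)*(1/(2*K)) = 1)
P(R, E) = -2 (P(R, E) = 1 - 1*3 = 1 - 3 = -2)
P(4, f(r(-5))) - 1*(-465) = -2 - 1*(-465) = -2 + 465 = 463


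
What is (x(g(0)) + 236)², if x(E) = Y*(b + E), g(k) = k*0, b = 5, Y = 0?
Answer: 55696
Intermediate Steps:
g(k) = 0
x(E) = 0 (x(E) = 0*(5 + E) = 0)
(x(g(0)) + 236)² = (0 + 236)² = 236² = 55696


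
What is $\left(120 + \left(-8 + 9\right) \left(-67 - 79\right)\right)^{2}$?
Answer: $676$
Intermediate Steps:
$\left(120 + \left(-8 + 9\right) \left(-67 - 79\right)\right)^{2} = \left(120 + 1 \left(-146\right)\right)^{2} = \left(120 - 146\right)^{2} = \left(-26\right)^{2} = 676$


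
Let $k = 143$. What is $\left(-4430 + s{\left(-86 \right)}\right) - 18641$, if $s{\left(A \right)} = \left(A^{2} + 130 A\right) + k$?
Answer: $-26712$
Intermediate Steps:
$s{\left(A \right)} = 143 + A^{2} + 130 A$ ($s{\left(A \right)} = \left(A^{2} + 130 A\right) + 143 = 143 + A^{2} + 130 A$)
$\left(-4430 + s{\left(-86 \right)}\right) - 18641 = \left(-4430 + \left(143 + \left(-86\right)^{2} + 130 \left(-86\right)\right)\right) - 18641 = \left(-4430 + \left(143 + 7396 - 11180\right)\right) - 18641 = \left(-4430 - 3641\right) - 18641 = -8071 - 18641 = -26712$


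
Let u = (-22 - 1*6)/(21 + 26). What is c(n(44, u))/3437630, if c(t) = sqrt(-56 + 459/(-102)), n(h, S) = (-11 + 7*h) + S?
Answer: 11*I*sqrt(2)/6875260 ≈ 2.2627e-6*I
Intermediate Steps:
u = -28/47 (u = (-22 - 6)/47 = -28*1/47 = -28/47 ≈ -0.59575)
n(h, S) = -11 + S + 7*h
c(t) = 11*I*sqrt(2)/2 (c(t) = sqrt(-56 + 459*(-1/102)) = sqrt(-56 - 9/2) = sqrt(-121/2) = 11*I*sqrt(2)/2)
c(n(44, u))/3437630 = (11*I*sqrt(2)/2)/3437630 = (11*I*sqrt(2)/2)*(1/3437630) = 11*I*sqrt(2)/6875260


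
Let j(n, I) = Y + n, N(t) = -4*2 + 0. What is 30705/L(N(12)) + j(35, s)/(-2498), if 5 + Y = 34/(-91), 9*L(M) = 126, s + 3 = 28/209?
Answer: 498554389/227318 ≈ 2193.2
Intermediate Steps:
N(t) = -8 (N(t) = -8 + 0 = -8)
s = -599/209 (s = -3 + 28/209 = -599/209 ≈ -2.8660)
L(M) = 14 (L(M) = (1/9)*126 = 14)
Y = -489/91 (Y = -5 + 34/(-91) = -5 + 34*(-1/91) = -5 - 34/91 = -489/91 ≈ -5.3736)
j(n, I) = -489/91 + n
30705/L(N(12)) + j(35, s)/(-2498) = 30705/14 + (-489/91 + 35)/(-2498) = 30705*(1/14) + (2696/91)*(-1/2498) = 30705/14 - 1348/113659 = 498554389/227318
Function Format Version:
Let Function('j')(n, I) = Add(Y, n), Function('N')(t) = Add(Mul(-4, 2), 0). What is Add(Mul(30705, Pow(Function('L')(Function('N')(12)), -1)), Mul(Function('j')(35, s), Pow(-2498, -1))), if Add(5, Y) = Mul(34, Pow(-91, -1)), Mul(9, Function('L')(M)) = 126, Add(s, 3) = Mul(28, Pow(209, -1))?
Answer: Rational(498554389, 227318) ≈ 2193.2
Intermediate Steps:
Function('N')(t) = -8 (Function('N')(t) = Add(-8, 0) = -8)
s = Rational(-599, 209) (s = Add(-3, Mul(28, Pow(209, -1))) = Add(-3, Mul(28, Rational(1, 209))) = Add(-3, Rational(28, 209)) = Rational(-599, 209) ≈ -2.8660)
Function('L')(M) = 14 (Function('L')(M) = Mul(Rational(1, 9), 126) = 14)
Y = Rational(-489, 91) (Y = Add(-5, Mul(34, Pow(-91, -1))) = Add(-5, Mul(34, Rational(-1, 91))) = Add(-5, Rational(-34, 91)) = Rational(-489, 91) ≈ -5.3736)
Function('j')(n, I) = Add(Rational(-489, 91), n)
Add(Mul(30705, Pow(Function('L')(Function('N')(12)), -1)), Mul(Function('j')(35, s), Pow(-2498, -1))) = Add(Mul(30705, Pow(14, -1)), Mul(Add(Rational(-489, 91), 35), Pow(-2498, -1))) = Add(Mul(30705, Rational(1, 14)), Mul(Rational(2696, 91), Rational(-1, 2498))) = Add(Rational(30705, 14), Rational(-1348, 113659)) = Rational(498554389, 227318)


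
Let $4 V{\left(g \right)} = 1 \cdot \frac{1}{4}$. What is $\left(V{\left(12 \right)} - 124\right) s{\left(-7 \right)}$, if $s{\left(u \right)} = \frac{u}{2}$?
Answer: $\frac{13881}{32} \approx 433.78$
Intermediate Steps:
$s{\left(u \right)} = \frac{u}{2}$ ($s{\left(u \right)} = u \frac{1}{2} = \frac{u}{2}$)
$V{\left(g \right)} = \frac{1}{16}$ ($V{\left(g \right)} = \frac{1 \cdot \frac{1}{4}}{4} = \frac{1}{4} \cdot \frac{1}{4} = \frac{1}{16}$)
$\left(V{\left(12 \right)} - 124\right) s{\left(-7 \right)} = \left(\frac{1}{16} - 124\right) \frac{1}{2} \left(-7\right) = \left(- \frac{1983}{16}\right) \left(- \frac{7}{2}\right) = \frac{13881}{32}$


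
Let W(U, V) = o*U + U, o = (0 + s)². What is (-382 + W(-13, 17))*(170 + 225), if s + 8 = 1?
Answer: -407640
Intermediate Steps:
s = -7 (s = -8 + 1 = -7)
o = 49 (o = (0 - 7)² = (-7)² = 49)
W(U, V) = 50*U (W(U, V) = 49*U + U = 50*U)
(-382 + W(-13, 17))*(170 + 225) = (-382 + 50*(-13))*(170 + 225) = (-382 - 650)*395 = -1032*395 = -407640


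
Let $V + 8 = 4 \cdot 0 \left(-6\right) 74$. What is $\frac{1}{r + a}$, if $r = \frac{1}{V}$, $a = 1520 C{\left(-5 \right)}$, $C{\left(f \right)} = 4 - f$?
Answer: $\frac{8}{109439} \approx 7.31 \cdot 10^{-5}$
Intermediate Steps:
$a = 13680$ ($a = 1520 \left(4 - -5\right) = 1520 \left(4 + 5\right) = 1520 \cdot 9 = 13680$)
$V = -8$ ($V = -8 + 4 \cdot 0 \left(-6\right) 74 = -8 + 0 \left(-6\right) 74 = -8 + 0 \cdot 74 = -8 + 0 = -8$)
$r = - \frac{1}{8}$ ($r = \frac{1}{-8} = - \frac{1}{8} \approx -0.125$)
$\frac{1}{r + a} = \frac{1}{- \frac{1}{8} + 13680} = \frac{1}{\frac{109439}{8}} = \frac{8}{109439}$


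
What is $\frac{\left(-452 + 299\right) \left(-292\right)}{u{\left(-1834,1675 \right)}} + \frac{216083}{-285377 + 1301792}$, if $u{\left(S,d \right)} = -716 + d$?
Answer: $\frac{45616580137}{974741985} \approx 46.799$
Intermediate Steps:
$\frac{\left(-452 + 299\right) \left(-292\right)}{u{\left(-1834,1675 \right)}} + \frac{216083}{-285377 + 1301792} = \frac{\left(-452 + 299\right) \left(-292\right)}{-716 + 1675} + \frac{216083}{-285377 + 1301792} = \frac{\left(-153\right) \left(-292\right)}{959} + \frac{216083}{1016415} = 44676 \cdot \frac{1}{959} + 216083 \cdot \frac{1}{1016415} = \frac{44676}{959} + \frac{216083}{1016415} = \frac{45616580137}{974741985}$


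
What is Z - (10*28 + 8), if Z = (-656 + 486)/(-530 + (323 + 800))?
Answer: -170954/593 ≈ -288.29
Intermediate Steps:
Z = -170/593 (Z = -170/(-530 + 1123) = -170/593 ≈ -0.28668)
Z - (10*28 + 8) = -170/593 - (10*28 + 8) = -170/593 - (280 + 8) = -170/593 - 1*288 = -170/593 - 288 = -170954/593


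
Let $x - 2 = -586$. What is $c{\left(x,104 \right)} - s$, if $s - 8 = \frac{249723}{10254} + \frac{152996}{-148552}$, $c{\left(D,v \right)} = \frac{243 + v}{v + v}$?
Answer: $- \frac{195749029609}{6600759568} \approx -29.656$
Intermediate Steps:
$x = -584$ ($x = 2 - 586 = -584$)
$c{\left(D,v \right)} = \frac{243 + v}{2 v}$
$s = \frac{994042662}{31734421}$ ($s = 8 + \left(\frac{249723}{10254} + \frac{152996}{-148552}\right) = 8 + \left(249723 \cdot \frac{1}{10254} + 152996 \left(- \frac{1}{148552}\right)\right) = 8 + \left(\frac{83241}{3418} - \frac{38249}{37138}\right) = 8 + \frac{740167294}{31734421} = \frac{994042662}{31734421} \approx 31.324$)
$c{\left(x,104 \right)} - s = \frac{243 + 104}{2 \cdot 104} - \frac{994042662}{31734421} = \frac{1}{2} \cdot \frac{1}{104} \cdot 347 - \frac{994042662}{31734421} = \frac{347}{208} - \frac{994042662}{31734421} = - \frac{195749029609}{6600759568}$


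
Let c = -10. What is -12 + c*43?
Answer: -442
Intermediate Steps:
-12 + c*43 = -12 - 10*43 = -12 - 430 = -442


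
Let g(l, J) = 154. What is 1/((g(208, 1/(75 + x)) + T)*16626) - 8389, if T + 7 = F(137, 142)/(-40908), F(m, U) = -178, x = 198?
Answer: -69896456885604/8331917617 ≈ -8389.0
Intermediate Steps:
T = -143089/20454 (T = -7 - 178/(-40908) = -7 - 178*(-1/40908) = -7 + 89/20454 = -143089/20454 ≈ -6.9957)
1/((g(208, 1/(75 + x)) + T)*16626) - 8389 = 1/((154 - 143089/20454)*16626) - 8389 = (1/16626)/(3006827/20454) - 8389 = (20454/3006827)*(1/16626) - 8389 = 3409/8331917617 - 8389 = -69896456885604/8331917617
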